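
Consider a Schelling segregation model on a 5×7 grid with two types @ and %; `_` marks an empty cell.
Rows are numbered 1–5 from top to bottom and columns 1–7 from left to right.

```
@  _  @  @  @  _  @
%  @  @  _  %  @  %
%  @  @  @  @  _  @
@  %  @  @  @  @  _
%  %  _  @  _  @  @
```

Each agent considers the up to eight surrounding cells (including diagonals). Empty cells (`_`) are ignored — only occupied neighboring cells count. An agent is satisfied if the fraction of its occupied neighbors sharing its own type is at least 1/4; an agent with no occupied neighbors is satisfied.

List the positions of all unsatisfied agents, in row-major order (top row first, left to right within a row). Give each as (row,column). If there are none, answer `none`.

(2,5), (2,7), (4,1)

Row 1: (1,1)@ 1/2 ok · (1,3)@ 3/3 ok · (1,4)@ 3/4 ok · (1,5)@ 2/3 ok · (1,7)@ 1/2 ok
Row 2: (2,1)% 1/4 ok · (2,2)@ 5/7 ok · (2,3)@ 6/6 ok · (2,5)% 0/5 unhappy · (2,6)@ 4/6 ok · (2,7)% 0/3 unhappy
Row 3: (3,1)% 2/5 ok · (3,2)@ 5/8 ok · (3,3)@ 6/7 ok · (3,4)@ 6/7 ok · (3,5)@ 5/6 ok · (3,7)@ 2/3 ok
Row 4: (4,1)@ 1/5 unhappy · (4,2)% 3/7 ok · (4,3)@ 5/7 ok · (4,4)@ 6/6 ok · (4,5)@ 6/6 ok · (4,6)@ 5/5 ok
Row 5: (5,1)% 2/3 ok · (5,2)% 2/4 ok · (5,4)@ 3/3 ok · (5,6)@ 3/3 ok · (5,7)@ 2/2 ok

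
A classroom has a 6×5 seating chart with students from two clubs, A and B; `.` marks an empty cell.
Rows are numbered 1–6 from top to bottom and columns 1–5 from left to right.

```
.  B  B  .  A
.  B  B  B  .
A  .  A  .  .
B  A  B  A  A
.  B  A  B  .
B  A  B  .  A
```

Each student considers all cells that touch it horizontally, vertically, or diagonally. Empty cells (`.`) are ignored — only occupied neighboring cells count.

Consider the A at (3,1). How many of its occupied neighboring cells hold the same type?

Occupied neighbors of (3,1): (2,2)=B, (4,1)=B, (4,2)=A.
Same type (A): 1 of 3.

1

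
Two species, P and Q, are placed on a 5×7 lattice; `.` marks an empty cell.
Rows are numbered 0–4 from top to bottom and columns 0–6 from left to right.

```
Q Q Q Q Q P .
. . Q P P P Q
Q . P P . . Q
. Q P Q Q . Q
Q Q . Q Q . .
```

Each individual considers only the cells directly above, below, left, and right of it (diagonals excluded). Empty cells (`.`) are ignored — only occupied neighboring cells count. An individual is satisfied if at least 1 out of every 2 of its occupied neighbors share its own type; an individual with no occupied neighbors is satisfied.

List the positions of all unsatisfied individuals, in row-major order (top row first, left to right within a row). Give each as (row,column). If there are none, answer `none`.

(0,0)Q 1/1 ok
(0,1)Q 2/2 ok
(0,2)Q 3/3 ok
(0,3)Q 2/3 ok
(0,4)Q 1/3 unhappy
(0,5)P 1/2 ok
(1,2)Q 1/3 unhappy
(1,3)P 2/4 ok
(1,4)P 2/3 ok
(1,5)P 2/3 ok
(1,6)Q 1/2 ok
(2,0)Q 0/0 ok
(2,2)P 2/3 ok
(2,3)P 2/3 ok
(2,6)Q 2/2 ok
(3,1)Q 1/2 ok
(3,2)P 1/3 unhappy
(3,3)Q 2/4 ok
(3,4)Q 2/2 ok
(3,6)Q 1/1 ok
(4,0)Q 1/1 ok
(4,1)Q 2/2 ok
(4,3)Q 2/2 ok
(4,4)Q 2/2 ok

(0,4), (1,2), (3,2)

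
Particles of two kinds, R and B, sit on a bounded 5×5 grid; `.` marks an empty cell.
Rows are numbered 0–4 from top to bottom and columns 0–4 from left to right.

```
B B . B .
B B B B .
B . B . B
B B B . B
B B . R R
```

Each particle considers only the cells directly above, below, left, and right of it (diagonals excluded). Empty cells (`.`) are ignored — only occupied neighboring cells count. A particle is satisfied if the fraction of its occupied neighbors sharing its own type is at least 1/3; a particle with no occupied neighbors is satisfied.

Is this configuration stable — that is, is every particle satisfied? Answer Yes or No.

Yes

Row 0: (0,0)B 2/2 ok · (0,1)B 2/2 ok · (0,3)B 1/1 ok
Row 1: (1,0)B 3/3 ok · (1,1)B 3/3 ok · (1,2)B 3/3 ok · (1,3)B 2/2 ok
Row 2: (2,0)B 2/2 ok · (2,2)B 2/2 ok · (2,4)B 1/1 ok
Row 3: (3,0)B 3/3 ok · (3,1)B 3/3 ok · (3,2)B 2/2 ok · (3,4)B 1/2 ok
Row 4: (4,0)B 2/2 ok · (4,1)B 2/2 ok · (4,3)R 1/1 ok · (4,4)R 1/2 ok
All meet the threshold, so the configuration is stable.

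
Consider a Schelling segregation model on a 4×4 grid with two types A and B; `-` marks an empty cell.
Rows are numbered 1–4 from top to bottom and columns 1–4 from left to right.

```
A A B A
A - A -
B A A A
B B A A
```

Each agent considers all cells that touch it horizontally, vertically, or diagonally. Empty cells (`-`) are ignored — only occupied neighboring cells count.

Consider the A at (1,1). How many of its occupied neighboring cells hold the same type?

2

Occupied neighbors of (1,1): (1,2)=A, (2,1)=A.
Same type (A): 2 of 2.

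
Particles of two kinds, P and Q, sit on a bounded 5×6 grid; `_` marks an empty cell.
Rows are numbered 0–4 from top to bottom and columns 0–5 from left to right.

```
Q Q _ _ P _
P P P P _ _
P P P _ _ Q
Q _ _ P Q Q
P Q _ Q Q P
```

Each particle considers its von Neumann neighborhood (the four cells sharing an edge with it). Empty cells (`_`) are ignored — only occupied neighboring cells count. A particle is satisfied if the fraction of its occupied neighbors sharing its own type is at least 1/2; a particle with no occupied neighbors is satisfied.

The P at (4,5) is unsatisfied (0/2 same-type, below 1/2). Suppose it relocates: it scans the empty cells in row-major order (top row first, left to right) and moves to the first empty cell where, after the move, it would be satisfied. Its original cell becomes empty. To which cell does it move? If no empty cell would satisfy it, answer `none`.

(0,2)

Vacating (4,5). Empty cells in order:
  (0,2): 1/2 same-type → satisfied — stop here.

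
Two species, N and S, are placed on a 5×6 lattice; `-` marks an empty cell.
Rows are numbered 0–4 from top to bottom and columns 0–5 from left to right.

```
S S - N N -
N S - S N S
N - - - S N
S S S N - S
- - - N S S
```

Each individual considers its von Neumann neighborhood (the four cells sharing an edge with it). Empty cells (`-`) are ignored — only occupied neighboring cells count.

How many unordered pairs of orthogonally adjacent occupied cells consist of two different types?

12

Scan each occupied cell's neighbors to the right and below so each pair is counted once.
Row 0: S(0,0)–S(0,1)= S(0,0)–N(1,0)≠ S(0,1)–S(1,1)= N(0,3)–N(0,4)= N(0,3)–S(1,3)≠ N(0,4)–N(1,4)=  → 2/6 unlike.
Row 1: N(1,0)–S(1,1)≠ N(1,0)–N(2,0)= S(1,3)–N(1,4)≠ N(1,4)–S(1,5)≠ N(1,4)–S(2,4)≠ S(1,5)–N(2,5)≠  → 5/6 unlike.
Row 2: N(2,0)–S(3,0)≠ S(2,4)–N(2,5)≠ N(2,5)–S(3,5)≠  → 3/3 unlike.
Row 3: S(3,0)–S(3,1)= S(3,1)–S(3,2)= S(3,2)–N(3,3)≠ N(3,3)–N(4,3)= S(3,5)–S(4,5)=  → 1/5 unlike.
Row 4: N(4,3)–S(4,4)≠ S(4,4)–S(4,5)=  → 1/2 unlike.
Total adjacent occupied pairs: 22; unlike-type pairs: 12.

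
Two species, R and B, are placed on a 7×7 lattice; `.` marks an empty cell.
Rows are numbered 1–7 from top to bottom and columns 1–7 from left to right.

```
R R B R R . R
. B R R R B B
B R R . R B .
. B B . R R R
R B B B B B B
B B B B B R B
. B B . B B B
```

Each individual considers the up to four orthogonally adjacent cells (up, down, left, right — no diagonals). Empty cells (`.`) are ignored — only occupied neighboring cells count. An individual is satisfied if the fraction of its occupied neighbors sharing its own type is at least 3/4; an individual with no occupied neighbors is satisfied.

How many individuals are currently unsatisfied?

25

Row 1: (1,1)R 1/1 ok · (1,2)R 1/3 unhappy · (1,3)B 0/3 unhappy · (1,4)R 2/3 unhappy · (1,5)R 2/2 ok · (1,7)R 0/1 unhappy
Row 2: (2,2)B 0/3 unhappy · (2,3)R 2/4 unhappy · (2,4)R 3/3 ok · (2,5)R 3/4 ok · (2,6)B 2/3 unhappy · (2,7)B 1/2 unhappy
Row 3: (3,1)B 0/1 unhappy · (3,2)R 1/4 unhappy · (3,3)R 2/3 unhappy · (3,5)R 2/3 unhappy · (3,6)B 1/3 unhappy
Row 4: (4,2)B 2/3 unhappy · (4,3)B 2/3 unhappy · (4,5)R 2/3 unhappy · (4,6)R 2/4 unhappy · (4,7)R 1/2 unhappy
Row 5: (5,1)R 0/2 unhappy · (5,2)B 3/4 ok · (5,3)B 4/4 ok · (5,4)B 3/3 ok · (5,5)B 3/4 ok · (5,6)B 2/4 unhappy · (5,7)B 2/3 unhappy
Row 6: (6,1)B 1/2 unhappy · (6,2)B 4/4 ok · (6,3)B 4/4 ok · (6,4)B 3/3 ok · (6,5)B 3/4 ok · (6,6)R 0/4 unhappy · (6,7)B 2/3 unhappy
Row 7: (7,2)B 2/2 ok · (7,3)B 2/2 ok · (7,5)B 2/2 ok · (7,6)B 2/3 unhappy · (7,7)B 2/2 ok
Unsatisfied: (1,2), (1,3), (1,4), (1,7), (2,2), (2,3), (2,6), (2,7), (3,1), (3,2), (3,3), (3,5), (3,6), (4,2), (4,3), (4,5), (4,6), (4,7), (5,1), (5,6), (5,7), (6,1), (6,6), (6,7), (7,6) — 25 in total.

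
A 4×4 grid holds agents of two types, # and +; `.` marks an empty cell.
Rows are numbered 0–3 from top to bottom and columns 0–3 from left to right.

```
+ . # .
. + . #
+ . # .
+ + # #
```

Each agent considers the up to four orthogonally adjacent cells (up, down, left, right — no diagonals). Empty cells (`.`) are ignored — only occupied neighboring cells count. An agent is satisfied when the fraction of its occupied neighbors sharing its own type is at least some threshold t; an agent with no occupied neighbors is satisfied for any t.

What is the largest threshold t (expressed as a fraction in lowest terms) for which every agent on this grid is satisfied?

1/2

(0,0)+ — no occupied neighbors
(0,2)# — no occupied neighbors
(1,1)+ — no occupied neighbors
(1,3)# — no occupied neighbors
(2,0)+ 1/1
(2,2)# 1/1
(3,0)+ 2/2
(3,1)+ 1/2
(3,2)# 2/3
(3,3)# 1/1
The smallest same-type fraction is 1/2 at (3,1), which reduces to 1/2. Any threshold above that leaves this agent unsatisfied.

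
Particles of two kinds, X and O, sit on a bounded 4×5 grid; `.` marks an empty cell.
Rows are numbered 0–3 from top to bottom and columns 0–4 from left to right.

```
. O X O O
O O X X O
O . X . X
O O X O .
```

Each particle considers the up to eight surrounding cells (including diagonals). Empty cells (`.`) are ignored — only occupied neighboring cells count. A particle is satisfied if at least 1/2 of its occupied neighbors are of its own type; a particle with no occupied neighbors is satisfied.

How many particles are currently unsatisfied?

5

Row 0: (0,1)O 2/4 ✓ · (0,2)X 2/5 ✗ · (0,3)O 2/5 ✗ · (0,4)O 2/3 ✓
Row 1: (1,0)O 3/3 ✓ · (1,1)O 3/6 ✓ · (1,2)X 3/6 ✓ · (1,3)X 4/7 ✓ · (1,4)O 2/4 ✓
Row 2: (2,0)O 4/4 ✓ · (2,2)X 3/6 ✓ · (2,4)X 1/3 ✗
Row 3: (3,0)O 2/2 ✓ · (3,1)O 2/4 ✓ · (3,2)X 1/3 ✗ · (3,3)O 0/3 ✗
Unsatisfied: (0,2), (0,3), (2,4), (3,2), (3,3) — 5 in total.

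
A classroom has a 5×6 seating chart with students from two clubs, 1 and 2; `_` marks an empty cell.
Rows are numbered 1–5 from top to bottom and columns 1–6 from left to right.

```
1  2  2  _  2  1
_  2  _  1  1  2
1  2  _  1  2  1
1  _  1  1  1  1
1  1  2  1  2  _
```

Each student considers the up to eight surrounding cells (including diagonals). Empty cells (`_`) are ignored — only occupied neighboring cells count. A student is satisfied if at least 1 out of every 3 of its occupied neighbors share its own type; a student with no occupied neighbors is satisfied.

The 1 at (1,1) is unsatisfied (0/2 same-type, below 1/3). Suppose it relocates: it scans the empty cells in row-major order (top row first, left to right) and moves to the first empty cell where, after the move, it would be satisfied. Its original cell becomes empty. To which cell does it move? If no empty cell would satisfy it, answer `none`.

Vacating (1,1). Empty cells in order:
  (1,4): 2/4 same-type → satisfied — stop here.

(1,4)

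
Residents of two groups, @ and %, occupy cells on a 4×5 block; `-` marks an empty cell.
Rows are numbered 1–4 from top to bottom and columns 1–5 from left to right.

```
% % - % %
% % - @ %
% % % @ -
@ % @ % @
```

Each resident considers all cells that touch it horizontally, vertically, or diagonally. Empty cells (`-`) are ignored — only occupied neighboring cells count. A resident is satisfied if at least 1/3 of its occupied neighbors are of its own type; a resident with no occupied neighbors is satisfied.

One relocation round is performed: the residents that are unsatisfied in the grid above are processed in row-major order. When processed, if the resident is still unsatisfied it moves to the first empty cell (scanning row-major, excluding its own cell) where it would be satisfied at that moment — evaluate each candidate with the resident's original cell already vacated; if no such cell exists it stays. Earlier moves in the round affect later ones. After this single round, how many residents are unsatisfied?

Initially unsatisfied (in order): (2,4), (4,1), (4,3), (4,4).
  (2,4) → (3,5).
  (4,1) → (2,4).
  (4,3): no empty cell satisfies it; stays.
  (4,4) → (1,3).
Resulting grid:
% % % % %
% % - @ %
% % % @ @
- % @ - @
Unsatisfied now: (2,4), (4,3).

2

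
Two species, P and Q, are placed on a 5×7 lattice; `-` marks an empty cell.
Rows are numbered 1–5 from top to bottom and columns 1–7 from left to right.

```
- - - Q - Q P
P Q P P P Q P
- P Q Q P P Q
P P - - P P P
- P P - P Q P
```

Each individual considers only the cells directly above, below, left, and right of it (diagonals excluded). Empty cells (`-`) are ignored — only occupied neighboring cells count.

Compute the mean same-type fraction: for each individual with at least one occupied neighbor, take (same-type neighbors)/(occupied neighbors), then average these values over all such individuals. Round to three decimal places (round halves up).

(1,4)Q 0/1
(1,6)Q 1/2
(1,7)P 1/2
(2,1)P 0/1
(2,2)Q 0/3
(2,3)P 1/3
(2,4)P 2/4
(2,5)P 2/3
(2,6)Q 1/4
(2,7)P 1/3
(3,2)P 1/3
(3,3)Q 1/3
(3,4)Q 1/3
(3,5)P 3/4
(3,6)P 2/4
(3,7)Q 0/3
(4,1)P 1/1
(4,2)P 3/3
(4,5)P 3/3
(4,6)P 3/4
(4,7)P 2/3
(5,2)P 2/2
(5,3)P 1/1
(5,5)P 1/2
(5,6)Q 0/3
(5,7)P 1/2
Sum over 26 individuals: 0/1 + 1/2 + 1/2 + 0/1 + 0/3 + 1/3 + 2/4 + 2/3 + 1/4 + 1/3 + 1/3 + 1/3 + 1/3 + 3/4 + 2/4 + 0/3 + 1/1 + 3/3 + 3/3 + 3/4 + 2/3 + 2/2 + 1/1 + 1/2 + 0/3 + 1/2 = 51/4; mean = 51/4 ÷ 26 = 51/104 = 0.490384… → 0.490.

0.490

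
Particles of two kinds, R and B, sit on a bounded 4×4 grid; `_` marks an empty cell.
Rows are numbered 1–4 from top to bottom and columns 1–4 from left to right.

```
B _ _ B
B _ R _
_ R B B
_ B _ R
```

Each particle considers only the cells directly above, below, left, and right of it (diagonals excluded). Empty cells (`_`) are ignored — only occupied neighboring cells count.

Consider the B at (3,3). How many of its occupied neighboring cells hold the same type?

Occupied neighbors of (3,3): (2,3)=R, (3,2)=R, (3,4)=B.
Same type (B): 1 of 3.

1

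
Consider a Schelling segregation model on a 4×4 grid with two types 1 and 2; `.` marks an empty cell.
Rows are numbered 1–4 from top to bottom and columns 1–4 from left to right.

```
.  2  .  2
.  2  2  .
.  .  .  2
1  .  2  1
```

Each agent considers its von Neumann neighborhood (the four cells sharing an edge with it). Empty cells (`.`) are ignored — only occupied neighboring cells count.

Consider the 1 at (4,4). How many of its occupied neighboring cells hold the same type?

Occupied neighbors of (4,4): (3,4)=2, (4,3)=2.
Same type (1): 0 of 2.

0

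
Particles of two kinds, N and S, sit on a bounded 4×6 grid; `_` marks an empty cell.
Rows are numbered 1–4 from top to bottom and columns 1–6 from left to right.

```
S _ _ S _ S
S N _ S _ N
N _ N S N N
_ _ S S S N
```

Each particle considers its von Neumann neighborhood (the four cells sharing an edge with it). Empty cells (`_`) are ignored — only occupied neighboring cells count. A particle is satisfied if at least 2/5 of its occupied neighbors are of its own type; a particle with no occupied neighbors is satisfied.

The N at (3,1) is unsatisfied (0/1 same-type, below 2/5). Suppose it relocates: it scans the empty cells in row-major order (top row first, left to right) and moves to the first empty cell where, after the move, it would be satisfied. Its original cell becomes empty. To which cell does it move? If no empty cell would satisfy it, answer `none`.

(1,2)

Vacating (3,1). Empty cells in order:
  (1,2): 1/2 same-type → satisfied — stop here.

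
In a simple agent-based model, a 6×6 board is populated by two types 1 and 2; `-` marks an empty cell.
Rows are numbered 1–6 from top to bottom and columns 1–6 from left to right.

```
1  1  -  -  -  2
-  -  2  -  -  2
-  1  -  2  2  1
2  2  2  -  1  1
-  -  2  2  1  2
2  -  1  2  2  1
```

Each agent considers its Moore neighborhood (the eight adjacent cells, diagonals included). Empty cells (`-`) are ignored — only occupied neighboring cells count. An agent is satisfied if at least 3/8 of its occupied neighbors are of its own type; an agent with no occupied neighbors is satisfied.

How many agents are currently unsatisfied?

(1,1)1 1/1 ✓
(1,2)1 1/2 ✓
(1,6)2 1/1 ✓
(2,3)2 1/3 ✗
(2,6)2 2/3 ✓
(3,2)1 0/4 ✗
(3,4)2 3/4 ✓
(3,5)2 2/5 ✓
(3,6)1 2/4 ✓
(4,1)2 1/2 ✓
(4,2)2 3/4 ✓
(4,3)2 4/5 ✓
(4,5)1 3/7 ✓
(4,6)1 3/5 ✓
(5,3)2 4/5 ✓
(5,4)2 4/7 ✓
(5,5)1 3/7 ✓
(5,6)2 1/5 ✗
(6,1)2 0/0 ✓
(6,3)1 0/3 ✗
(6,4)2 3/5 ✓
(6,5)2 3/5 ✓
(6,6)1 1/3 ✗
Unsatisfied: (2,3), (3,2), (5,6), (6,3), (6,6) — 5 in total.

5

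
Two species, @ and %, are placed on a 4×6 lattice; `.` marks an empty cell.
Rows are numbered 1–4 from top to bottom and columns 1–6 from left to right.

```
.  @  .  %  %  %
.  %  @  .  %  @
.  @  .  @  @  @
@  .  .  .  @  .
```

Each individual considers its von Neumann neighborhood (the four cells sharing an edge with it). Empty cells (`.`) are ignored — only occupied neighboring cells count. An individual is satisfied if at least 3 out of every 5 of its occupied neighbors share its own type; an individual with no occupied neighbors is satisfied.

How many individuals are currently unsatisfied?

7

Row 1: (1,2)@ 0/1 ✗ · (1,4)% 1/1 ✓ · (1,5)% 3/3 ✓ · (1,6)% 1/2 ✗
Row 2: (2,2)% 0/3 ✗ · (2,3)@ 0/1 ✗ · (2,5)% 1/3 ✗ · (2,6)@ 1/3 ✗
Row 3: (3,2)@ 0/1 ✗ · (3,4)@ 1/1 ✓ · (3,5)@ 3/4 ✓ · (3,6)@ 2/2 ✓
Row 4: (4,1)@ 0/0 ✓ · (4,5)@ 1/1 ✓
Unsatisfied: (1,2), (1,6), (2,2), (2,3), (2,5), (2,6), (3,2) — 7 in total.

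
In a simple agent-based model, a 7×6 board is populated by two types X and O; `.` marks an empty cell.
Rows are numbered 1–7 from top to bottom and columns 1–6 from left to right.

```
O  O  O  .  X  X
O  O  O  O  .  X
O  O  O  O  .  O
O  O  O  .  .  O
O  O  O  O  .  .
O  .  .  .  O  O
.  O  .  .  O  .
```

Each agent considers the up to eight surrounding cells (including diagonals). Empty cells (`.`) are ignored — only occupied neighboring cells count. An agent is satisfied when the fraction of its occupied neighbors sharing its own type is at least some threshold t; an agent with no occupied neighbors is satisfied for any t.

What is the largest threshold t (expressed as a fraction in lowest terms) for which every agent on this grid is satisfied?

1/2

(1,1)O 3/3
(1,2)O 5/5
(1,3)O 4/4
(1,5)X 2/3
(1,6)X 2/2
(2,1)O 5/5
(2,2)O 8/8
(2,3)O 7/7
(2,4)O 4/5
(2,6)X 2/3
(3,1)O 5/5
(3,2)O 8/8
(3,3)O 7/7
(3,4)O 4/4
(3,6)O 1/2
(4,1)O 5/5
(4,2)O 8/8
(4,3)O 7/7
(4,6)O 1/1
(5,1)O 4/4
(5,2)O 6/6
(5,3)O 4/4
(5,4)O 3/3
(6,1)O 3/3
(6,5)O 3/3
(6,6)O 2/2
(7,2)O 1/1
(7,5)O 2/2
The smallest same-type fraction is 1/2 at (3,6), which reduces to 1/2. Any threshold above that leaves this agent unsatisfied.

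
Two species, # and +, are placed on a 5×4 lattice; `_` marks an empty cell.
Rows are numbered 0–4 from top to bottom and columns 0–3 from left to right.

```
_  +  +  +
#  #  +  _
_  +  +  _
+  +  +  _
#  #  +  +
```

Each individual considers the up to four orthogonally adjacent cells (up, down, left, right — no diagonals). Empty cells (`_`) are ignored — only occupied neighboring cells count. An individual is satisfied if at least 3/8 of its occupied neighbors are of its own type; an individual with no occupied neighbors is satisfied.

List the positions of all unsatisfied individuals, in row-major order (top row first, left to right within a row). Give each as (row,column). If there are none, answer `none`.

(1,1), (4,1)

Row 0: (0,1)+ 1/2 ok · (0,2)+ 3/3 ok · (0,3)+ 1/1 ok
Row 1: (1,0)# 1/1 ok · (1,1)# 1/4 unhappy · (1,2)+ 2/3 ok
Row 2: (2,1)+ 2/3 ok · (2,2)+ 3/3 ok
Row 3: (3,0)+ 1/2 ok · (3,1)+ 3/4 ok · (3,2)+ 3/3 ok
Row 4: (4,0)# 1/2 ok · (4,1)# 1/3 unhappy · (4,2)+ 2/3 ok · (4,3)+ 1/1 ok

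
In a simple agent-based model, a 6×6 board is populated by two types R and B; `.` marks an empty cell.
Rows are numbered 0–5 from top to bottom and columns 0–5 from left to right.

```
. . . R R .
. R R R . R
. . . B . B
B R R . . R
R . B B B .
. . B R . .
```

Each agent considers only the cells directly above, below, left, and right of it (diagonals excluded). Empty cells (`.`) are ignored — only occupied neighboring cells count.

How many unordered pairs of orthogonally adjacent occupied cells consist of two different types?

Scan each occupied cell's neighbors to the right and below so each pair is counted once.
Row 0: R(0,3)–R(0,4)= R(0,3)–R(1,3)=  → 0/2 unlike.
Row 1: R(1,1)–R(1,2)= R(1,2)–R(1,3)= R(1,3)–B(2,3)≠ R(1,5)–B(2,5)≠  → 2/4 unlike.
Row 2: B(2,5)–R(3,5)≠  → 1/1 unlike.
Row 3: B(3,0)–R(3,1)≠ B(3,0)–R(4,0)≠ R(3,1)–R(3,2)= R(3,2)–B(4,2)≠  → 3/4 unlike.
Row 4: B(4,2)–B(4,3)= B(4,2)–B(5,2)= B(4,3)–B(4,4)= B(4,3)–R(5,3)≠  → 1/4 unlike.
Row 5: B(5,2)–R(5,3)≠  → 1/1 unlike.
Total adjacent occupied pairs: 16; unlike-type pairs: 8.

8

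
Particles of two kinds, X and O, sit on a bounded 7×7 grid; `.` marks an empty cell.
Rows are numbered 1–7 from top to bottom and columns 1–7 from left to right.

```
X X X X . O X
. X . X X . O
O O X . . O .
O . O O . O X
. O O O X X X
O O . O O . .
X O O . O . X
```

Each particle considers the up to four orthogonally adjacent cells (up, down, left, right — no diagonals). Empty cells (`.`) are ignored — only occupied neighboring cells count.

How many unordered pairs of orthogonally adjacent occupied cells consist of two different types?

Scan each occupied cell's neighbors to the right and below so each pair is counted once.
From row 1: 2 unlike of 7 pairs (running 2/7).
From row 2: 1 unlike of 2 pairs (running 3/9).
From row 3: 2 unlike of 5 pairs (running 5/14).
From row 4: 2 unlike of 6 pairs (running 7/20).
From row 5: 2 unlike of 8 pairs (running 9/28).
From row 6: 1 unlike of 5 pairs (running 10/33).
From row 7: 1 unlike of 2 pairs (running 11/35).
Total adjacent occupied pairs: 35; unlike-type pairs: 11.

11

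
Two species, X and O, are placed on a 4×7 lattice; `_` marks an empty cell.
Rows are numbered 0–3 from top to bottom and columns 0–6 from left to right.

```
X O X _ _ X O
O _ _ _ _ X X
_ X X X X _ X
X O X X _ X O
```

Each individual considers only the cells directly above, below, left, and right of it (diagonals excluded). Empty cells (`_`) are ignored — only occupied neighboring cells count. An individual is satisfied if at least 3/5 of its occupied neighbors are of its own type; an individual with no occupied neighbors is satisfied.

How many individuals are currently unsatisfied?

12

Row 0: (0,0)X 0/2 ✗ · (0,1)O 0/2 ✗ · (0,2)X 0/1 ✗ · (0,5)X 1/2 ✗ · (0,6)O 0/2 ✗
Row 1: (1,0)O 0/1 ✗ · (1,5)X 2/2 ✓ · (1,6)X 2/3 ✓
Row 2: (2,1)X 1/2 ✗ · (2,2)X 3/3 ✓ · (2,3)X 3/3 ✓ · (2,4)X 1/1 ✓ · (2,6)X 1/2 ✗
Row 3: (3,0)X 0/1 ✗ · (3,1)O 0/3 ✗ · (3,2)X 2/3 ✓ · (3,3)X 2/2 ✓ · (3,5)X 0/1 ✗ · (3,6)O 0/2 ✗
Unsatisfied: (0,0), (0,1), (0,2), (0,5), (0,6), (1,0), (2,1), (2,6), (3,0), (3,1), (3,5), (3,6) — 12 in total.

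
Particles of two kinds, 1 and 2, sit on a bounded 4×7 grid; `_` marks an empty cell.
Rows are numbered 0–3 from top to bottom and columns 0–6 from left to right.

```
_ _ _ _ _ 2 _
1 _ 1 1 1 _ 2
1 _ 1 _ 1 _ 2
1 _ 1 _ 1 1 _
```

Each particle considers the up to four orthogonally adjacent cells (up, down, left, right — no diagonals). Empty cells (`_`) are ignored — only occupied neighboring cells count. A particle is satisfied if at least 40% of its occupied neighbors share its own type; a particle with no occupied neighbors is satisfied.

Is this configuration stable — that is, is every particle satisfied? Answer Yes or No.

Yes

(0,5)2 0/0 satisfied
(1,0)1 1/1 satisfied
(1,2)1 2/2 satisfied
(1,3)1 2/2 satisfied
(1,4)1 2/2 satisfied
(1,6)2 1/1 satisfied
(2,0)1 2/2 satisfied
(2,2)1 2/2 satisfied
(2,4)1 2/2 satisfied
(2,6)2 1/1 satisfied
(3,0)1 1/1 satisfied
(3,2)1 1/1 satisfied
(3,4)1 2/2 satisfied
(3,5)1 1/1 satisfied
All meet the threshold, so the configuration is stable.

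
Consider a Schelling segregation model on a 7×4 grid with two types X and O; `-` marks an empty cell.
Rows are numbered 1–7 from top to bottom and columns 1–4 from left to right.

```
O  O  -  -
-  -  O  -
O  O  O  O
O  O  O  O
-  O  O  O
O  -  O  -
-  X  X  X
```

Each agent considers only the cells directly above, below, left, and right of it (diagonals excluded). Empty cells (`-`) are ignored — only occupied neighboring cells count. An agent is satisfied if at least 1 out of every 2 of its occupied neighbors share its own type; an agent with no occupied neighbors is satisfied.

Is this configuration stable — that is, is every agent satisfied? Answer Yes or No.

(1,1)O 1/1 ✓
(1,2)O 1/1 ✓
(2,3)O 1/1 ✓
(3,1)O 2/2 ✓
(3,2)O 3/3 ✓
(3,3)O 4/4 ✓
(3,4)O 2/2 ✓
(4,1)O 2/2 ✓
(4,2)O 4/4 ✓
(4,3)O 4/4 ✓
(4,4)O 3/3 ✓
(5,2)O 2/2 ✓
(5,3)O 4/4 ✓
(5,4)O 2/2 ✓
(6,1)O 0/0 ✓
(6,3)O 1/2 ✓
(7,2)X 1/1 ✓
(7,3)X 2/3 ✓
(7,4)X 1/1 ✓
All meet the threshold, so the configuration is stable.

Yes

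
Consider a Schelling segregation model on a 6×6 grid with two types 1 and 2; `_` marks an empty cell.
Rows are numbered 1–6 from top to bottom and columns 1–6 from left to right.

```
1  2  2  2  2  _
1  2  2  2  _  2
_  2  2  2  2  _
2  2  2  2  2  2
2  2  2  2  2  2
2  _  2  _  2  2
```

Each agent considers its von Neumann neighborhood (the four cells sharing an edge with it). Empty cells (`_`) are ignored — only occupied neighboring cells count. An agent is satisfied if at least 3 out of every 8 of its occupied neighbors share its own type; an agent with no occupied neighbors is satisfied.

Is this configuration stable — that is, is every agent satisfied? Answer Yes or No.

(1,1)1 1/2 ✓
(1,2)2 2/3 ✓
(1,3)2 3/3 ✓
(1,4)2 3/3 ✓
(1,5)2 1/1 ✓
(2,1)1 1/2 ✓
(2,2)2 3/4 ✓
(2,3)2 4/4 ✓
(2,4)2 3/3 ✓
(2,6)2 0/0 ✓
(3,2)2 3/3 ✓
(3,3)2 4/4 ✓
(3,4)2 4/4 ✓
(3,5)2 2/2 ✓
(4,1)2 2/2 ✓
(4,2)2 4/4 ✓
(4,3)2 4/4 ✓
(4,4)2 4/4 ✓
(4,5)2 4/4 ✓
(4,6)2 2/2 ✓
(5,1)2 3/3 ✓
(5,2)2 3/3 ✓
(5,3)2 4/4 ✓
(5,4)2 3/3 ✓
(5,5)2 4/4 ✓
(5,6)2 3/3 ✓
(6,1)2 1/1 ✓
(6,3)2 1/1 ✓
(6,5)2 2/2 ✓
(6,6)2 2/2 ✓
All meet the threshold, so the configuration is stable.

Yes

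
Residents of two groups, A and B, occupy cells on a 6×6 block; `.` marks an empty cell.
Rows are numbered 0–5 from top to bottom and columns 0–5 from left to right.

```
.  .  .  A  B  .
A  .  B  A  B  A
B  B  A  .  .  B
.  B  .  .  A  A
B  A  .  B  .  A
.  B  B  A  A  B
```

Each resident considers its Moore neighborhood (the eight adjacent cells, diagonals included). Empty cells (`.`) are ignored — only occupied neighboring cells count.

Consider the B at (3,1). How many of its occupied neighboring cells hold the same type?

3

Occupied neighbors of (3,1): (2,0)=B, (2,1)=B, (2,2)=A, (4,0)=B, (4,1)=A.
Same type (B): 3 of 5.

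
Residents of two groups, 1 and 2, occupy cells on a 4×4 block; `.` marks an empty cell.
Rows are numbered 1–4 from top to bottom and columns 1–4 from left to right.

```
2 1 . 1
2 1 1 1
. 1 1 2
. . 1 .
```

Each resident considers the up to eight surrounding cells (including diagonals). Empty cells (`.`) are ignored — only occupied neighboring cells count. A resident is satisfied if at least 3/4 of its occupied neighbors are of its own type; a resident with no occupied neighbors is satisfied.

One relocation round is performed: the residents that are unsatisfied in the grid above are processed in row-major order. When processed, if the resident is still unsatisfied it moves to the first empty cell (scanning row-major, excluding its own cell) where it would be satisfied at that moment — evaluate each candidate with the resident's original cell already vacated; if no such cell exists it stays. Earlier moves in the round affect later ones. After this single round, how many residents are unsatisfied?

Initially unsatisfied (in order): (1,1), (1,2), (2,1), (2,2), (3,4), (4,3).
  (1,1): no empty cell satisfies it; stays.
  (1,2) → (1,3).
  (2,1): no empty cell satisfies it; stays.
  (2,2) → (4,1).
  (3,4): no empty cell satisfies it; stays.
  (4,3) → (4,2).
Resulting grid:
2 . 1 1
2 . 1 1
. 1 1 2
1 1 . .
Unsatisfied now: (2,1), (3,4).

2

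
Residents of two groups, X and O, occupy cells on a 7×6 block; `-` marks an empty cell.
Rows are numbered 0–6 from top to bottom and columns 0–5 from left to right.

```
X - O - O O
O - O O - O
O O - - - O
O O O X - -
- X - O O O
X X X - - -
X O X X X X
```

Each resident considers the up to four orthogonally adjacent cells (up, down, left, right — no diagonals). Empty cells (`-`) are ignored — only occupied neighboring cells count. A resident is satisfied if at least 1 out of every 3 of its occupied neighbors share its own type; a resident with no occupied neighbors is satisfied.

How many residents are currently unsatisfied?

3

(0,0)X 0/1 ✗
(0,2)O 1/1 ✓
(0,4)O 1/1 ✓
(0,5)O 2/2 ✓
(1,0)O 1/2 ✓
(1,2)O 2/2 ✓
(1,3)O 1/1 ✓
(1,5)O 2/2 ✓
(2,0)O 3/3 ✓
(2,1)O 2/2 ✓
(2,5)O 1/1 ✓
(3,0)O 2/2 ✓
(3,1)O 3/4 ✓
(3,2)O 1/2 ✓
(3,3)X 0/2 ✗
(4,1)X 1/2 ✓
(4,3)O 1/2 ✓
(4,4)O 2/2 ✓
(4,5)O 1/1 ✓
(5,0)X 2/2 ✓
(5,1)X 3/4 ✓
(5,2)X 2/2 ✓
(6,0)X 1/2 ✓
(6,1)O 0/3 ✗
(6,2)X 2/3 ✓
(6,3)X 2/2 ✓
(6,4)X 2/2 ✓
(6,5)X 1/1 ✓
Unsatisfied: (0,0), (3,3), (6,1) — 3 in total.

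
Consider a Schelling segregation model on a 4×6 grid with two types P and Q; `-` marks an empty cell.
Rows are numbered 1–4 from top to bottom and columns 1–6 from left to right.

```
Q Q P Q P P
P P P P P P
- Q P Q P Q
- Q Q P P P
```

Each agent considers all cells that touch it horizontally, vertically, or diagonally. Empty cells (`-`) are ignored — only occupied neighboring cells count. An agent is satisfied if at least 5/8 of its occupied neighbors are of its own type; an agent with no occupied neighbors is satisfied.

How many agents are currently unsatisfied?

Row 1: (1,1)Q 1/3 not · (1,2)Q 1/5 not · (1,3)P 3/5 not · (1,4)Q 0/5 not · (1,5)P 4/5 satisfied · (1,6)P 3/3 satisfied
Row 2: (2,1)P 1/4 not · (2,2)P 4/7 not · (2,3)P 4/8 not · (2,4)P 6/8 satisfied · (2,5)P 5/8 satisfied · (2,6)P 4/5 satisfied
Row 3: (3,2)Q 2/6 not · (3,3)P 4/8 not · (3,4)Q 1/8 not · (3,5)P 6/8 satisfied · (3,6)Q 0/5 not
Row 4: (4,2)Q 2/3 satisfied · (4,3)Q 3/5 not · (4,4)P 3/5 not · (4,5)P 3/5 not · (4,6)P 2/3 satisfied
Unsatisfied: (1,1), (1,2), (1,3), (1,4), (2,1), (2,2), (2,3), (3,2), (3,3), (3,4), (3,6), (4,3), (4,4), (4,5) — 14 in total.

14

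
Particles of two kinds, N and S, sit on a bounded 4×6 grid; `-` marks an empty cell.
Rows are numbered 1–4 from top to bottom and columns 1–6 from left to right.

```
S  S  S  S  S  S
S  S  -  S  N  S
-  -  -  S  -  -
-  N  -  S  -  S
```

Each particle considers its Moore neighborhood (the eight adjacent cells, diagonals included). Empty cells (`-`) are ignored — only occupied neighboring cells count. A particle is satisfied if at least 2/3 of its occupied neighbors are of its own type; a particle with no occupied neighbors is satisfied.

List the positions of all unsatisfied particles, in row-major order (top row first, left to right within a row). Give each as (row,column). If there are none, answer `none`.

Row 1: (1,1)S 3/3 ✓ · (1,2)S 4/4 ✓ · (1,3)S 4/4 ✓ · (1,4)S 3/4 ✓ · (1,5)S 4/5 ✓ · (1,6)S 2/3 ✓
Row 2: (2,1)S 3/3 ✓ · (2,2)S 4/4 ✓ · (2,4)S 4/5 ✓ · (2,5)N 0/6 ✗ · (2,6)S 2/3 ✓
Row 3: (3,4)S 2/3 ✓
Row 4: (4,2)N 0/0 ✓ · (4,4)S 1/1 ✓ · (4,6)S 0/0 ✓

(2,5)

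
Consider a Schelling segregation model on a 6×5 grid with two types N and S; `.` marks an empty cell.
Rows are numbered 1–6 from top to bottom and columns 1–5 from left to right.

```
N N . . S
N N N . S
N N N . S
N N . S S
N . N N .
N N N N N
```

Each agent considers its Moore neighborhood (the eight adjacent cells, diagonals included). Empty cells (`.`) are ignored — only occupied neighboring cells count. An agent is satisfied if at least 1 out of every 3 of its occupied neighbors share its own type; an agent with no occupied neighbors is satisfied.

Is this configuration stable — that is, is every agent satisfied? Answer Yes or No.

(1,1)N 3/3 ✓
(1,2)N 4/4 ✓
(1,5)S 1/1 ✓
(2,1)N 5/5 ✓
(2,2)N 7/7 ✓
(2,3)N 4/4 ✓
(2,5)S 2/2 ✓
(3,1)N 5/5 ✓
(3,2)N 7/7 ✓
(3,3)N 4/5 ✓
(3,5)S 3/3 ✓
(4,1)N 4/4 ✓
(4,2)N 6/6 ✓
(4,4)S 2/5 ✓
(4,5)S 2/3 ✓
(5,1)N 4/4 ✓
(5,3)N 5/6 ✓
(5,4)N 4/6 ✓
(6,1)N 2/2 ✓
(6,2)N 4/4 ✓
(6,3)N 4/4 ✓
(6,4)N 4/4 ✓
(6,5)N 2/2 ✓
All meet the threshold, so the configuration is stable.

Yes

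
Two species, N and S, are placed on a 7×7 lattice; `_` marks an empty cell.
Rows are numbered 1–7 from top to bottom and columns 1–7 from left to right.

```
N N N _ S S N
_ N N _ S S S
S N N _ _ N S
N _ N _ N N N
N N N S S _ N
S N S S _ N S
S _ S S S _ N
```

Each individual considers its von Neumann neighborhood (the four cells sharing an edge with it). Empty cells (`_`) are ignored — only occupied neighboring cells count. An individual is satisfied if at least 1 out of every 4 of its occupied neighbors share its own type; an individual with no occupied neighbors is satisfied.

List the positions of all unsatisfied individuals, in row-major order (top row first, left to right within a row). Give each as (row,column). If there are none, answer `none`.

Row 1: (1,1)N 1/1 ✓ · (1,2)N 3/3 ✓ · (1,3)N 2/2 ✓ · (1,5)S 2/2 ✓ · (1,6)S 2/3 ✓ · (1,7)N 0/2 ✗
Row 2: (2,2)N 3/3 ✓ · (2,3)N 3/3 ✓ · (2,5)S 2/2 ✓ · (2,6)S 3/4 ✓ · (2,7)S 2/3 ✓
Row 3: (3,1)S 0/2 ✗ · (3,2)N 2/3 ✓ · (3,3)N 3/3 ✓ · (3,6)N 1/3 ✓ · (3,7)S 1/3 ✓
Row 4: (4,1)N 1/2 ✓ · (4,3)N 2/2 ✓ · (4,5)N 1/2 ✓ · (4,6)N 3/3 ✓ · (4,7)N 2/3 ✓
Row 5: (5,1)N 2/3 ✓ · (5,2)N 3/3 ✓ · (5,3)N 2/4 ✓ · (5,4)S 2/3 ✓ · (5,5)S 1/2 ✓ · (5,7)N 1/2 ✓
Row 6: (6,1)S 1/3 ✓ · (6,2)N 1/3 ✓ · (6,3)S 2/4 ✓ · (6,4)S 3/3 ✓ · (6,6)N 0/1 ✗ · (6,7)S 0/3 ✗
Row 7: (7,1)S 1/1 ✓ · (7,3)S 2/2 ✓ · (7,4)S 3/3 ✓ · (7,5)S 1/1 ✓ · (7,7)N 0/1 ✗

(1,7), (3,1), (6,6), (6,7), (7,7)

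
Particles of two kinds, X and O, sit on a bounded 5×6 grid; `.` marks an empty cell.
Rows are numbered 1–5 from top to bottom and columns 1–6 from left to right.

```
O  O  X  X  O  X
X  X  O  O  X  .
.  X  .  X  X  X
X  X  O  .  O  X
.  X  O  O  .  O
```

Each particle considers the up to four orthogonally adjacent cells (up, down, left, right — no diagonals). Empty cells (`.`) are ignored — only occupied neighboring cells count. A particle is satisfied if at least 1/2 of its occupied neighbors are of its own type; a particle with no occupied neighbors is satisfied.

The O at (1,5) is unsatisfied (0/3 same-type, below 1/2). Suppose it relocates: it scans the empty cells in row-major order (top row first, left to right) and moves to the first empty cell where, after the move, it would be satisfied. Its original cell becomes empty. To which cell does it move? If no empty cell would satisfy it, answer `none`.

(3,3)

Vacating (1,5). Empty cells in order:
  (2,6): 0/3 same-type → still unsatisfied.
  (3,1): 0/3 same-type → still unsatisfied.
  (3,3): 2/4 same-type → satisfied — stop here.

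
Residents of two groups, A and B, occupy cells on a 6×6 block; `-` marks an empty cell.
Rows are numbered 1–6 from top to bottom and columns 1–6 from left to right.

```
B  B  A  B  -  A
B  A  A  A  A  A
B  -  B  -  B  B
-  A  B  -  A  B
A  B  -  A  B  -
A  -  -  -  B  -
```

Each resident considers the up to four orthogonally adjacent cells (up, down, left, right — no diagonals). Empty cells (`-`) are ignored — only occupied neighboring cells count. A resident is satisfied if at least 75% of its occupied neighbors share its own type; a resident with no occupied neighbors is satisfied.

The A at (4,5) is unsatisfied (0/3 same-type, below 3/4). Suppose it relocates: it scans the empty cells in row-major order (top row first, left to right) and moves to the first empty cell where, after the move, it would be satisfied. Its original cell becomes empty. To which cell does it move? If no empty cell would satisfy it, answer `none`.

Vacating (4,5). Empty cells in order:
  (1,5): 2/3 same-type → still unsatisfied.
  (3,2): 2/4 same-type → still unsatisfied.
  (3,4): 1/3 same-type → still unsatisfied.
  (4,1): 2/3 same-type → still unsatisfied.
  (4,4): 1/2 same-type → still unsatisfied.
  (5,3): 1/3 same-type → still unsatisfied.
  (5,6): 0/2 same-type → still unsatisfied.
  (6,2): 1/2 same-type → still unsatisfied.
  (6,3): 0/0 same-type → satisfied — stop here.

(6,3)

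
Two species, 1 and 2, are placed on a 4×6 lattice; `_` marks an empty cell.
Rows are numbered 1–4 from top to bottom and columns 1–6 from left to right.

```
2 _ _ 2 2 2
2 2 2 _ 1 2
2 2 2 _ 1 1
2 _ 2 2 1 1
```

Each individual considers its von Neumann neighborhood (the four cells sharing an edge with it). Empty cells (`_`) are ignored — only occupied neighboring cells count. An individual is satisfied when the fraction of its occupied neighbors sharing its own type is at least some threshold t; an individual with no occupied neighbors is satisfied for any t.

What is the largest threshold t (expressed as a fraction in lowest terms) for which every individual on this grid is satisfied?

(1,1)2 1/1
(1,4)2 1/1
(1,5)2 2/3
(1,6)2 2/2
(2,1)2 3/3
(2,2)2 3/3
(2,3)2 2/2
(2,5)1 1/3
(2,6)2 1/3
(3,1)2 3/3
(3,2)2 3/3
(3,3)2 3/3
(3,5)1 3/3
(3,6)1 2/3
(4,1)2 1/1
(4,3)2 2/2
(4,4)2 1/2
(4,5)1 2/3
(4,6)1 2/2
The smallest same-type fraction is 1/3 at (2,5), which reduces to 1/3. Any threshold above that leaves this individual unsatisfied.

1/3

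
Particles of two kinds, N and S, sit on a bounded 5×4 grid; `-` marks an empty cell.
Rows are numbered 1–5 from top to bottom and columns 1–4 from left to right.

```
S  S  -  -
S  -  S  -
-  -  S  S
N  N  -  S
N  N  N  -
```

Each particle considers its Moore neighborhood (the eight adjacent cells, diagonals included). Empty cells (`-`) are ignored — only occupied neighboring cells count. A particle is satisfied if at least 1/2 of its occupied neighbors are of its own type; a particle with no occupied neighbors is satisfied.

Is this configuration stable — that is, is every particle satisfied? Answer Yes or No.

Row 1: (1,1)S 2/2 ok · (1,2)S 3/3 ok
Row 2: (2,1)S 2/2 ok · (2,3)S 3/3 ok
Row 3: (3,3)S 3/4 ok · (3,4)S 3/3 ok
Row 4: (4,1)N 3/3 ok · (4,2)N 4/5 ok · (4,4)S 2/3 ok
Row 5: (5,1)N 3/3 ok · (5,2)N 4/4 ok · (5,3)N 2/3 ok
All meet the threshold, so the configuration is stable.

Yes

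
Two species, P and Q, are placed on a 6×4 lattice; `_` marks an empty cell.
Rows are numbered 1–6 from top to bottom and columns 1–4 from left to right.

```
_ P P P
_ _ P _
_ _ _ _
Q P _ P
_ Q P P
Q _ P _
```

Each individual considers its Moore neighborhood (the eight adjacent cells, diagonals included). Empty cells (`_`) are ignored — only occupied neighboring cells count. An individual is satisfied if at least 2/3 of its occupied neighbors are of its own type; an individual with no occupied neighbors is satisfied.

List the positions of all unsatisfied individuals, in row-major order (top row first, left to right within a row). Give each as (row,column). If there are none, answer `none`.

Row 1: (1,2)P 2/2 satisfied · (1,3)P 3/3 satisfied · (1,4)P 2/2 satisfied
Row 2: (2,3)P 3/3 satisfied
Row 4: (4,1)Q 1/2 not · (4,2)P 1/3 not · (4,4)P 2/2 satisfied
Row 5: (5,2)Q 2/5 not · (5,3)P 4/5 satisfied · (5,4)P 3/3 satisfied
Row 6: (6,1)Q 1/1 satisfied · (6,3)P 2/3 satisfied

(4,1), (4,2), (5,2)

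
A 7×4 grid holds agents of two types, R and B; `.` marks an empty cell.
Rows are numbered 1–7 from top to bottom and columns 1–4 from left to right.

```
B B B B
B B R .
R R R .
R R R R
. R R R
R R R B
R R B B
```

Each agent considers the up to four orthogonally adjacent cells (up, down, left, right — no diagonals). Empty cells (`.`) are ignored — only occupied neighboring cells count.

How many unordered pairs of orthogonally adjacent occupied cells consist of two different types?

Scan each occupied cell's neighbors to the right and below so each pair is counted once.
From row 1: 1 unlike of 6 pairs (running 1/6).
From row 2: 3 unlike of 5 pairs (running 4/11).
From row 3: 0 unlike of 5 pairs (running 4/16).
From row 4: 0 unlike of 6 pairs (running 4/22).
From row 5: 1 unlike of 5 pairs (running 5/27).
From row 6: 2 unlike of 7 pairs (running 7/34).
From row 7: 1 unlike of 3 pairs (running 8/37).
Total adjacent occupied pairs: 37; unlike-type pairs: 8.

8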